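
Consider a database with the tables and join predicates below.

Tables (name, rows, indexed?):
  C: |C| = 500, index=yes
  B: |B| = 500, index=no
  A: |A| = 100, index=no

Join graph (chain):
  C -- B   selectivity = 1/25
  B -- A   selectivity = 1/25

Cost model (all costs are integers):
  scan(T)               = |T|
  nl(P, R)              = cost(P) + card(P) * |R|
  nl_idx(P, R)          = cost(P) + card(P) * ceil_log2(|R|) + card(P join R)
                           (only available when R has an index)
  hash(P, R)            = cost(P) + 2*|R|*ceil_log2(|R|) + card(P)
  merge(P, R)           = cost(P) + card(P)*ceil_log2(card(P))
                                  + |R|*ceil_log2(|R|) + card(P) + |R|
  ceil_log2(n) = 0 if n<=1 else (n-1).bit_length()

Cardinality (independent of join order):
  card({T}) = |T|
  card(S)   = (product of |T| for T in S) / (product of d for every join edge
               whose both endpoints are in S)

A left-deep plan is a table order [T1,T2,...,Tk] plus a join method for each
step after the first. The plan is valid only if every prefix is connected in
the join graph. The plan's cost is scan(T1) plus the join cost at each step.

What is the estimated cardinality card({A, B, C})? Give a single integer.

40000

Tables in S: A(100), B(500), C(500)
Edges inside S: C-B(d=25), B-A(d=25)
numerator = 100 * 500 * 500 = 25000000
denominator = 25 * 25 = 625
card(S) = 25000000 / 625 = 40000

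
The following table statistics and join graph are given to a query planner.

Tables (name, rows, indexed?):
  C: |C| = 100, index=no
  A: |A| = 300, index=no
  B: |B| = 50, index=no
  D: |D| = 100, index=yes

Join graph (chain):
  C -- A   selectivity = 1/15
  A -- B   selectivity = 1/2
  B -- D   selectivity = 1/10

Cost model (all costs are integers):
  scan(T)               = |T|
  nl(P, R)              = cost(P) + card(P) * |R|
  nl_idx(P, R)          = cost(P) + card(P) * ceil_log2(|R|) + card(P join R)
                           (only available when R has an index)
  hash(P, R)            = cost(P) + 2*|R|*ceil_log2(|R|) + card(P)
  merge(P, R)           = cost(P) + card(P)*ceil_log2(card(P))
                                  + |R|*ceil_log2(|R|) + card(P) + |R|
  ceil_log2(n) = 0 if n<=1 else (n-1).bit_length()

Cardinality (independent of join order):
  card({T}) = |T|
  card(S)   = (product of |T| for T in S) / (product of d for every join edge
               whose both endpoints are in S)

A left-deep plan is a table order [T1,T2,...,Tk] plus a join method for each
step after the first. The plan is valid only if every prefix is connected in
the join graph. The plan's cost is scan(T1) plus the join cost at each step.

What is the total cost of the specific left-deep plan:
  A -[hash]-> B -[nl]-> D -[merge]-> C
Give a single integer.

2102000

step 1: scan A: cost=300, card=300
step 2: join B via hash
    card(P join B) = 300*50/(2) = 7500
    cost = 300 + 2*50*6 + 300 = 1200
step 3: join D via nl
    card(P join D) = 7500*100/(10) = 75000
    cost = 1200 + 7500*100 = 751200
step 4: join C via merge
    card(P join C) = 75000*100/(15) = 500000
    cost = 751200 + 75000*17 + 100*7 + 75000 + 100 = 2102000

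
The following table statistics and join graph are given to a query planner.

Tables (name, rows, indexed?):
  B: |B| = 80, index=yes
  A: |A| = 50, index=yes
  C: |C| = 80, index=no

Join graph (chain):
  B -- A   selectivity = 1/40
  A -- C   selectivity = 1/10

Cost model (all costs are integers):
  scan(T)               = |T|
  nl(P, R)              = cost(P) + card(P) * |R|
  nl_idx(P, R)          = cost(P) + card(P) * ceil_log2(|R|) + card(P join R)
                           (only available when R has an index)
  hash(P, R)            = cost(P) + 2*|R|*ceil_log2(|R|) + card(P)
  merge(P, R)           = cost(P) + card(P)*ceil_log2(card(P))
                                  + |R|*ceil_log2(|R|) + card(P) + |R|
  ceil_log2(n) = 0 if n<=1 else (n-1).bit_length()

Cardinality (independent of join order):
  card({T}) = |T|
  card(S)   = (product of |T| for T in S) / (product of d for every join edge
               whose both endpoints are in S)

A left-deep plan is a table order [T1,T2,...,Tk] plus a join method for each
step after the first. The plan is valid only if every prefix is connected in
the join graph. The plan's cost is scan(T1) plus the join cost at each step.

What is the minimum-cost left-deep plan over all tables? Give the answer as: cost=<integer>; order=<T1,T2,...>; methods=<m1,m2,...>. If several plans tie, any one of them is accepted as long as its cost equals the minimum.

Selinger DP (subsets sized 1..n):
  {B}: scan cost=80, card=80
  {A}: scan cost=50, card=50
  {C}: scan cost=80, card=80
  {AB}: card=100; try (B,nl_idx)→500, (A,nl_idx)→660, (A,hash)→760, (B,merge)→1040, (A,merge)→1070, (B,hash)→1220 …(+2); best=500 via (B,nl_idx)
  {AC}: card=400; try (A,hash)→760, (A,nl_idx)→960, (C,merge)→1040, (A,merge)→1070, (C,hash)→1220, (C,nl)→4050 …(+1); best=760 via (A,hash)
  {ABC}: card=800; try (C,hash)→1720, (C,merge)→1940, (B,hash)→2280, (B,nl_idx)→4360, (B,merge)→5400, (C,nl)→8500 …(+1); best=1720 via (C,hash)

cost=1720; order=A,B,C; methods=nl_idx,hash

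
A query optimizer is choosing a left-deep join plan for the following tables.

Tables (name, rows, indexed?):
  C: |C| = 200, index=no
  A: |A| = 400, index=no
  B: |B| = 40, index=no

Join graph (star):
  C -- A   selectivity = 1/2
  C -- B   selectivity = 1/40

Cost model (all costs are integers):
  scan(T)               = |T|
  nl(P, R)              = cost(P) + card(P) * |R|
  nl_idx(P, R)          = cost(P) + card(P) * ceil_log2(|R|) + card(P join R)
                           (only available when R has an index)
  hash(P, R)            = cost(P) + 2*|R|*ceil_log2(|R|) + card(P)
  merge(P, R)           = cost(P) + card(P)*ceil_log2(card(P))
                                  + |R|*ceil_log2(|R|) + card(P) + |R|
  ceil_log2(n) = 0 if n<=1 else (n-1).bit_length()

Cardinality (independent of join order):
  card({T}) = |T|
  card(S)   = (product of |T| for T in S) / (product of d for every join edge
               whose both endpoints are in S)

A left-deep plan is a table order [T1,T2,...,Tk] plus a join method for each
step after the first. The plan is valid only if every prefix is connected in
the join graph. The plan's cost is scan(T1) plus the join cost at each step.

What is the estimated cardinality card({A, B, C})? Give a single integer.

Tables in S: A(400), B(40), C(200)
Edges inside S: C-A(d=2), C-B(d=40)
numerator = 400 * 40 * 200 = 3200000
denominator = 2 * 40 = 80
card(S) = 3200000 / 80 = 40000

40000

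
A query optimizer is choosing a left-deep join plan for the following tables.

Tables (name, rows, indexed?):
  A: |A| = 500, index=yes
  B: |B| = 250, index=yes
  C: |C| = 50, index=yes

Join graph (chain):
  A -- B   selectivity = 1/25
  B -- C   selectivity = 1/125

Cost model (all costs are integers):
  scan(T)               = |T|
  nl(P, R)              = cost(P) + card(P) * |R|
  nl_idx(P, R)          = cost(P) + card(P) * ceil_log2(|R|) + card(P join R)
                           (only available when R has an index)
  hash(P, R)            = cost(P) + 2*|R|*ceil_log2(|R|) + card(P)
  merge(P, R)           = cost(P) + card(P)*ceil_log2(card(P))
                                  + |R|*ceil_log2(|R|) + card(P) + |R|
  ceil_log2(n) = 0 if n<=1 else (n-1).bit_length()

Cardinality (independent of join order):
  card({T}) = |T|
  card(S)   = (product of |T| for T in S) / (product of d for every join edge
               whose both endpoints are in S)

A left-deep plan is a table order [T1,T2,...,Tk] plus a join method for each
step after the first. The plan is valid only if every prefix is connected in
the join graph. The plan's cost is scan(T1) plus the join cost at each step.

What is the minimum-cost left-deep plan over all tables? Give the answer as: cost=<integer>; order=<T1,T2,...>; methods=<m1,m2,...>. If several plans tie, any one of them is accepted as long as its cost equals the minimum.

cost=3450; order=C,B,A; methods=nl_idx,nl_idx

Selinger DP (subsets sized 1..n):
  {A}: scan cost=500, card=500
  {B}: scan cost=250, card=250
  {C}: scan cost=50, card=50
  {AB}: card=5000; try (B,hash)→5000, (A,merge)→7500, (A,nl_idx)→7500, (B,merge)→7750, (B,nl_idx)→9500, (A,hash)→9500 …(+2); best=5000 via (B,hash)
  {BC}: card=100; try (B,nl_idx)→550, (C,hash)→1100, (C,nl_idx)→1850, (B,merge)→2650, (C,merge)→2850, (B,hash)→4100 …(+2); best=550 via (B,nl_idx)
  {ABC}: card=2000; try (A,nl_idx)→3450, (A,merge)→6350, (A,hash)→9650, (C,hash)→10600, (C,nl_idx)→37000, (A,nl)→50550 …(+2); best=3450 via (A,nl_idx)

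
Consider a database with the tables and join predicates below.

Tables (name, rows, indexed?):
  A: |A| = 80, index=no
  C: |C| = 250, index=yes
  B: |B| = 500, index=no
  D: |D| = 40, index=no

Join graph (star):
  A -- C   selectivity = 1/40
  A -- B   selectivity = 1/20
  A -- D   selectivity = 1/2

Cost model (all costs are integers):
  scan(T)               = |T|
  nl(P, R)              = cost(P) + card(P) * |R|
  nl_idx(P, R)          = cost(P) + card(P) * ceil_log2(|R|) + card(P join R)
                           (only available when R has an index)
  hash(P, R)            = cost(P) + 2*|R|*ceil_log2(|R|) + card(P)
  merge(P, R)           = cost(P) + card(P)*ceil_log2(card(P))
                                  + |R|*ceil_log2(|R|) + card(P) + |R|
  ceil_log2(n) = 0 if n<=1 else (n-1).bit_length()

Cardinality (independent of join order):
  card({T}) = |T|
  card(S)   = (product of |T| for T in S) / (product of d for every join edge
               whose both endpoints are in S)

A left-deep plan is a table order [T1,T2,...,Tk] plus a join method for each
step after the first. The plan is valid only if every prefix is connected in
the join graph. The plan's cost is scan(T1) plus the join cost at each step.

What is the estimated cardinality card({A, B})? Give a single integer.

2000

Tables in S: A(80), B(500)
Edges inside S: A-B(d=20)
numerator = 80 * 500 = 40000
denominator = 20 = 20
card(S) = 40000 / 20 = 2000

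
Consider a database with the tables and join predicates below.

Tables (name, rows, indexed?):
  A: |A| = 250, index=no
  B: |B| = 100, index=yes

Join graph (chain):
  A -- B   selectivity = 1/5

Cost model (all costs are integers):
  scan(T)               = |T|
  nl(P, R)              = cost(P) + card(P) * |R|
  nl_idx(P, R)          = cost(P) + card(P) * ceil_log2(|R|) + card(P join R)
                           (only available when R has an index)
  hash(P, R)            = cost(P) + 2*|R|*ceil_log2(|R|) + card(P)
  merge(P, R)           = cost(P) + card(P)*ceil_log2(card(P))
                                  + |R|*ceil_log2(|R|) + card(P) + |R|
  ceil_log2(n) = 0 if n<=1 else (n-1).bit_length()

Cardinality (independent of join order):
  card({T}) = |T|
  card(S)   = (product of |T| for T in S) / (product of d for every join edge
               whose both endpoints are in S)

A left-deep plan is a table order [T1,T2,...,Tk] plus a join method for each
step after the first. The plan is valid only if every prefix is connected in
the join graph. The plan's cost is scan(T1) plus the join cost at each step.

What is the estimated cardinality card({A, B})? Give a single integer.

Tables in S: A(250), B(100)
Edges inside S: A-B(d=5)
numerator = 250 * 100 = 25000
denominator = 5 = 5
card(S) = 25000 / 5 = 5000

5000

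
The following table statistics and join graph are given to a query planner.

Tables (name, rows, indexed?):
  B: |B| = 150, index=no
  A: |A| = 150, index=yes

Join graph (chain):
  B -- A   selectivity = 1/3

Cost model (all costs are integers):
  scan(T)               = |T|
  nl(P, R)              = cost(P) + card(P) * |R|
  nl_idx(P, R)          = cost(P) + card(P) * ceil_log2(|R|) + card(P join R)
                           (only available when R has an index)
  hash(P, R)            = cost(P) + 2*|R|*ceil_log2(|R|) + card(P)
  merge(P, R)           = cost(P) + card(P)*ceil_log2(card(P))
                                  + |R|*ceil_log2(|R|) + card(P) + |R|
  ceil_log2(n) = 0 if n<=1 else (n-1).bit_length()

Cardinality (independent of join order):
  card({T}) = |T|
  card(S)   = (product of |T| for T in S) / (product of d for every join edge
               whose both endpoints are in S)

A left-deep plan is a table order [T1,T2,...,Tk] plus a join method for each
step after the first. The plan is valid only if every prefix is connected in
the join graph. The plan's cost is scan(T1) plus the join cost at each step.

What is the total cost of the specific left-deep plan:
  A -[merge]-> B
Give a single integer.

step 1: scan A: cost=150, card=150
step 2: join B via merge
    card(P join B) = 150*150/(3) = 7500
    cost = 150 + 150*8 + 150*8 + 150 + 150 = 2850

2850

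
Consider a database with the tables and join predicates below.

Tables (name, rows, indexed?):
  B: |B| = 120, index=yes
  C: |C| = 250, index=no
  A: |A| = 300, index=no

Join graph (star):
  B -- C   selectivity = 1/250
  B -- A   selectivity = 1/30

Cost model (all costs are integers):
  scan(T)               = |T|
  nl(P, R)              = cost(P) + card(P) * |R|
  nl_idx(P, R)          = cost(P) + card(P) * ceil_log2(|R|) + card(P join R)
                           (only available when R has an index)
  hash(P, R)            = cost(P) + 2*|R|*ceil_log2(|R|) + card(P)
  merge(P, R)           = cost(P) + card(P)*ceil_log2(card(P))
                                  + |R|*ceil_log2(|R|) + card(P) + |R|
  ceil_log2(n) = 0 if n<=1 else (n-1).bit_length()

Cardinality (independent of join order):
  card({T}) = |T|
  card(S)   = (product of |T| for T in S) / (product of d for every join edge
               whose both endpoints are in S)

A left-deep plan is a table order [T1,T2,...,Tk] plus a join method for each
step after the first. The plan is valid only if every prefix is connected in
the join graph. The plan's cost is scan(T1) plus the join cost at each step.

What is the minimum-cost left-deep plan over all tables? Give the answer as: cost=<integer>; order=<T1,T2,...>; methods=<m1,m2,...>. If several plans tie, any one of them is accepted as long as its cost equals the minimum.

Selinger DP (subsets sized 1..n):
  {B}: scan cost=120, card=120
  {C}: scan cost=250, card=250
  {A}: scan cost=300, card=300
  {BC}: card=120; try (B,nl_idx)→2120, (B,hash)→2180, (C,merge)→3330, (B,merge)→3460, (C,hash)→4240, (C,nl)→30120 …(+1); best=2120 via (B,nl_idx)
  {AB}: card=1200; try (B,hash)→2280, (B,nl_idx)→3600, (A,merge)→4080, (B,merge)→4260, (A,hash)→5640, (A,nl)→36120 …(+1); best=2280 via (B,hash)
  {ABC}: card=1200; try (A,merge)→6080, (C,hash)→7480, (A,hash)→7640, (C,merge)→18930, (A,nl)→38120, (C,nl)→302280; best=6080 via (A,merge)

cost=6080; order=C,B,A; methods=nl_idx,merge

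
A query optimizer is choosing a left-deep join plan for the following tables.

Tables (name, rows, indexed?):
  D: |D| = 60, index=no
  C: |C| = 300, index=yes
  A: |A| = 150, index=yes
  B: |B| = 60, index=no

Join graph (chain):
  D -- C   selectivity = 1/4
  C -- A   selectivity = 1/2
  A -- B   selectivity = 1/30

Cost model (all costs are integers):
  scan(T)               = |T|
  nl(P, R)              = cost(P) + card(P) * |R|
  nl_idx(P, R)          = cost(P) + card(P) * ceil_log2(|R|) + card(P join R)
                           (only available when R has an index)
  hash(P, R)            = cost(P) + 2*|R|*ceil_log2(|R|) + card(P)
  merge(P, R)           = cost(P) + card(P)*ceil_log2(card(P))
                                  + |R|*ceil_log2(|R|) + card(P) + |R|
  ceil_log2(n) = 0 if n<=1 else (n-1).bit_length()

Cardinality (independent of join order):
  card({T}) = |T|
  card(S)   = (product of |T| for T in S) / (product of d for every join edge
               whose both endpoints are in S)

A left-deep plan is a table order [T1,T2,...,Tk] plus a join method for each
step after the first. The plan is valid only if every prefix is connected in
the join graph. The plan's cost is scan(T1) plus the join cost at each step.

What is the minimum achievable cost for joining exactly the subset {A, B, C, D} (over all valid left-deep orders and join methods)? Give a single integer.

52260

Selinger DP over subsets of {A,B,C,D}:
  {D}: scan cost=60, card=60
  {C}: scan cost=300, card=300
  {A}: scan cost=150, card=150
  {B}: scan cost=60, card=60
  {CD}: card=4500; try (D,hash)→1320, (C,merge)→3480, (D,merge)→3720, (C,nl_idx)→5100, (C,hash)→5520, (C,nl)→18060 …(+1); best=1320 via (D,hash)
  {AC}: card=22500; try (A,hash)→3000, (C,merge)→4500, (A,merge)→4650, (C,hash)→5700, (C,nl_idx)→24000, (A,nl_idx)→25200 …(+2); best=3000 via (A,hash)
  {AB}: card=300; try (A,nl_idx)→840, (B,hash)→1020, (A,merge)→1830, (B,merge)→1920, (A,hash)→2520, (A,nl)→9060 …(+1); best=840 via (A,nl_idx)
  {ACD}: card=337500; try (A,hash)→8220, (D,hash)→26220, (A,merge)→65670, (D,merge)→363420, (A,nl_idx)→374820, (A,nl)→676320 …(+1); best=8220 via (A,hash)
  {ABC}: card=45000; try (C,hash)→6540, (C,merge)→6840, (B,hash)→26220, (C,nl_idx)→48540, (C,nl)→90840, (B,merge)→363420 …(+1); best=6540 via (C,hash)
  {ABCD}: card=675000; try (D,hash)→52260, (B,hash)→346440, (D,merge)→771960, (D,nl)→2706540, (B,merge)→6758640, (B,nl)→20258220; best=52260 via (D,hash)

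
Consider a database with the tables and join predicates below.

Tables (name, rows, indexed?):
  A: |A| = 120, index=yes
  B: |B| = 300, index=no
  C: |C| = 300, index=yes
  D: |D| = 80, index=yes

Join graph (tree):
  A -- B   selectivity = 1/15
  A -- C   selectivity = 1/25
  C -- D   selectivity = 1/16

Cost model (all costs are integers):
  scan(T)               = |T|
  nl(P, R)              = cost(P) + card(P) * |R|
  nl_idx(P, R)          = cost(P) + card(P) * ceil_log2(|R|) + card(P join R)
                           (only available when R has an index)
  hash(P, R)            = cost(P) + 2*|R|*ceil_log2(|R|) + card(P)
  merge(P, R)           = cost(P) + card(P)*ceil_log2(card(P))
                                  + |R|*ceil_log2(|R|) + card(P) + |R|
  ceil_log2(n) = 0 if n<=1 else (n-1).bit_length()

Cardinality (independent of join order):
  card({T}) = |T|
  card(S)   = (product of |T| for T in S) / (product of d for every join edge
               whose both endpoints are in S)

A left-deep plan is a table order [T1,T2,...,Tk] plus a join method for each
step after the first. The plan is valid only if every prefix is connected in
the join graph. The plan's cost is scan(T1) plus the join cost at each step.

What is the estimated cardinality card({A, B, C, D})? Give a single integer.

Tables in S: A(120), B(300), C(300), D(80)
Edges inside S: A-B(d=15), A-C(d=25), C-D(d=16)
numerator = 120 * 300 * 300 * 80 = 864000000
denominator = 15 * 25 * 16 = 6000
card(S) = 864000000 / 6000 = 144000

144000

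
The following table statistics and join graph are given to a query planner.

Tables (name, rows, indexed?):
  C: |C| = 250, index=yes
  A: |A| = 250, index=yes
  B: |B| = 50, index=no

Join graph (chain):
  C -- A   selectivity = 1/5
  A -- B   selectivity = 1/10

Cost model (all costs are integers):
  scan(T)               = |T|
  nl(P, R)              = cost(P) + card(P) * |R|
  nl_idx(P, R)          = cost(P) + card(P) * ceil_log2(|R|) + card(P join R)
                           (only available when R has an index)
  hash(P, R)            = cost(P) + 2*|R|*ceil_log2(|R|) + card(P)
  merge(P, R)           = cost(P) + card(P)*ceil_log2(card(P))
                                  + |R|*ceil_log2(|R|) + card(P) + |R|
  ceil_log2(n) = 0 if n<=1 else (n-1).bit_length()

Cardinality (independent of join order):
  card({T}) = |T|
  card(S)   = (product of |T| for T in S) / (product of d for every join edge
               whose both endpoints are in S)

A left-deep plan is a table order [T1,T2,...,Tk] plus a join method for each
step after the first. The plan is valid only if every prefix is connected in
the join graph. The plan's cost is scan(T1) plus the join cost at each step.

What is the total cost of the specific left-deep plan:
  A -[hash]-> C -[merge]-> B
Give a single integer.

step 1: scan A: cost=250, card=250
step 2: join C via hash
    card(P join C) = 250*250/(5) = 12500
    cost = 250 + 2*250*8 + 250 = 4500
step 3: join B via merge
    card(P join B) = 12500*50/(10) = 62500
    cost = 4500 + 12500*14 + 50*6 + 12500 + 50 = 192350

192350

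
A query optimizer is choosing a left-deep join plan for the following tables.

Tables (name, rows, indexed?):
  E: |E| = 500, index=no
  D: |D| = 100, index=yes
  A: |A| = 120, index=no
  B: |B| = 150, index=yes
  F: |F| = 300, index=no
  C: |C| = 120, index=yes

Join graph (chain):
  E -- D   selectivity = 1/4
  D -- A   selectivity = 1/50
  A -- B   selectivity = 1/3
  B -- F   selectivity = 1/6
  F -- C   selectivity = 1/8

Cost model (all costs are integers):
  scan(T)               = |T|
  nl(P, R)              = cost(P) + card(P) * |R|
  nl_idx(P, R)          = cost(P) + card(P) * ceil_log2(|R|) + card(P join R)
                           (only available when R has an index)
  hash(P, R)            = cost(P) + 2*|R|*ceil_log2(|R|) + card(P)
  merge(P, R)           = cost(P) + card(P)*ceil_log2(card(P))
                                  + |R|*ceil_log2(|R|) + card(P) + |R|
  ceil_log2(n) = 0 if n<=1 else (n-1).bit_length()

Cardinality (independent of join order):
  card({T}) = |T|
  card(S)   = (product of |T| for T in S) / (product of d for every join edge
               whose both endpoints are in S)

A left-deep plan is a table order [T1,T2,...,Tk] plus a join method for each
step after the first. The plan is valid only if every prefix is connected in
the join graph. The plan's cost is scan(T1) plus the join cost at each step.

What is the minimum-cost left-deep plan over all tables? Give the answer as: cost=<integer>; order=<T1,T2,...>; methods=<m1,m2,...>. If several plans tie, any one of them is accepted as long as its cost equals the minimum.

Selinger DP (subsets sized 1..n):
  {E}: scan cost=500, card=500
  {D}: scan cost=100, card=100
  {A}: scan cost=120, card=120
  {B}: scan cost=150, card=150
  {F}: scan cost=300, card=300
  {C}: scan cost=120, card=120
  {DE}: card=12500; try (D,hash)→2400, (E,merge)→5900, (D,merge)→6300, (E,hash)→9200, (D,nl_idx)→16500, (E,nl)→50100 …(+1); best=2400 via (D,hash)
  {AD}: card=240; try (D,nl_idx)→1200, (D,hash)→1640, (A,merge)→1860, (D,merge)→1880, (A,hash)→1880, (A,nl)→12100 …(+1); best=1200 via (D,nl_idx)
  {AB}: card=6000; try (A,hash)→1980, (B,merge)→2430, (A,merge)→2460, (B,hash)→2640, (B,nl_idx)→7080, (B,nl)→18120 …(+1); best=1980 via (A,hash)
  {BF}: card=7500; try (B,hash)→3000, (F,merge)→4500, (B,merge)→4650, (F,hash)→5700, (B,nl_idx)→10200, (F,nl)→45150 …(+1); best=3000 via (B,hash)
  {CF}: card=4500; try (C,hash)→2280, (F,merge)→4080, (C,merge)→4260, (F,hash)→5640, (C,nl_idx)→6900, (F,nl)→36120 …(+1); best=2280 via (C,hash)
  {ADE}: card=30000; try (E,merge)→8360, (E,hash)→10440, (A,hash)→16580, (E,nl)→121200, (A,merge)→190860, (A,nl)→1502400; best=8360 via (E,merge)
  {ABD}: card=12000; try (B,hash)→3840, (B,merge)→4710, (D,hash)→9380, (B,nl_idx)→15120, (B,nl)→37200, (D,nl_idx)→55980 …(+2); best=3840 via (B,hash)
  {ABF}: card=300000; try (A,hash)→12180, (F,hash)→13380, (F,merge)→88980, (A,merge)→108960, (A,nl)→903000, (F,nl)→1801980; best=12180 via (A,hash)
  {BCF}: card=112500; try (B,hash)→9180, (C,hash)→12180, (B,merge)→66630, (C,merge)→108960, (B,nl_idx)→150780, (C,nl_idx)→168000 …(+2); best=9180 via (B,hash)
  {ABDE}: card=1500000; try (E,hash)→24840, (B,hash)→40760, (E,merge)→188840, (B,merge)→489710, (B,nl_idx)→1748360, (B,nl)→4508360 …(+1); best=24840 via (E,hash)
  {ABDF}: card=600000; try (F,hash)→21240, (F,merge)→186840, (D,hash)→313580, (D,nl_idx)→2712180, (F,nl)→3603840, (D,merge)→6012980 …(+1); best=21240 via (F,hash)
  {ABCF}: card=4500000; try (A,hash)→123360, (C,hash)→313860, (A,merge)→2035140, (C,merge)→6013140, (C,nl_idx)→6612180, (A,nl)→13509180 …(+1); best=123360 via (A,hash)
  {ABDEF}: card=75000000; try (E,hash)→630240, (F,hash)→1530240, (E,merge)→12626240, (F,merge)→33027840, (E,nl)→300021240, (F,nl)→450024840; best=630240 via (E,hash)
  {ABCDF}: card=9000000; try (C,hash)→622920, (D,hash)→4624760, (C,merge)→12622200, (C,nl_idx)→13221240, (D,nl_idx)→40623360, (C,nl)→72021240 …(+2); best=622920 via (C,hash)
  {ABCDEF}: card=1125000000; try (E,hash)→9631920, (C,hash)→75631920, (E,merge)→225627920, (C,nl_idx)→1650630240, (C,merge)→2100631200, (E,nl)→4500622920 …(+1); best=9631920 via (E,hash)

cost=9631920; order=A,D,B,F,C,E; methods=nl_idx,hash,hash,hash,hash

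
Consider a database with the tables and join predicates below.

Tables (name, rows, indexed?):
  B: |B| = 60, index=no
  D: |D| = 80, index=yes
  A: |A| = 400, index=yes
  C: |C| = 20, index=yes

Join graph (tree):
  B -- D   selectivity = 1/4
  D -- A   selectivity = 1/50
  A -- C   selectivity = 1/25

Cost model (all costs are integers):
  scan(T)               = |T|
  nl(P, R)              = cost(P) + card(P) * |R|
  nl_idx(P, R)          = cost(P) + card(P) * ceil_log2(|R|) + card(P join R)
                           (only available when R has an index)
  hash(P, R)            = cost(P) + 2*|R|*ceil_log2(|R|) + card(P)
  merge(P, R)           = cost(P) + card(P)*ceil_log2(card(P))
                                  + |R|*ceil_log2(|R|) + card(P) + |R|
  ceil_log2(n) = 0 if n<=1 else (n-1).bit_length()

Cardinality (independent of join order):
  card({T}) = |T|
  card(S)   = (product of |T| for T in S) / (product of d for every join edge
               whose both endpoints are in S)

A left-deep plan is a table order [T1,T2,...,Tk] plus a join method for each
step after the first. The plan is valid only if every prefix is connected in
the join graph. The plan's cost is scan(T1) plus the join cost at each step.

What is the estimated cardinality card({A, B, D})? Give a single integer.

Tables in S: A(400), B(60), D(80)
Edges inside S: B-D(d=4), D-A(d=50)
numerator = 400 * 60 * 80 = 1920000
denominator = 4 * 50 = 200
card(S) = 1920000 / 200 = 9600

9600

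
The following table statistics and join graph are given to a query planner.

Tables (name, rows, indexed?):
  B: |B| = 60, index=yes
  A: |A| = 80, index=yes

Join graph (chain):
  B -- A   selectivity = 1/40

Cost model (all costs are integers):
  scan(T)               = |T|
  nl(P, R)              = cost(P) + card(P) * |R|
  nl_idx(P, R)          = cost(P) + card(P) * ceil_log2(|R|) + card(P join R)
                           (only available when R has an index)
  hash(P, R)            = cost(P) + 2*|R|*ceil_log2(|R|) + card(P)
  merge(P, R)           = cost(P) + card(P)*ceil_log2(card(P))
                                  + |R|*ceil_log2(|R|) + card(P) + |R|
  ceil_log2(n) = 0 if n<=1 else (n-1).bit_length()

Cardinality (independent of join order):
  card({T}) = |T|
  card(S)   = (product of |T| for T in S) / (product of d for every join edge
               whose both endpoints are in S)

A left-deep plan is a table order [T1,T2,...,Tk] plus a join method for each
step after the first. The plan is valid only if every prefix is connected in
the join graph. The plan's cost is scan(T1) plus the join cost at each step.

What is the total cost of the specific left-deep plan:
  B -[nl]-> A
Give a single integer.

step 1: scan B: cost=60, card=60
step 2: join A via nl
    card(P join A) = 60*80/(40) = 120
    cost = 60 + 60*80 = 4860

4860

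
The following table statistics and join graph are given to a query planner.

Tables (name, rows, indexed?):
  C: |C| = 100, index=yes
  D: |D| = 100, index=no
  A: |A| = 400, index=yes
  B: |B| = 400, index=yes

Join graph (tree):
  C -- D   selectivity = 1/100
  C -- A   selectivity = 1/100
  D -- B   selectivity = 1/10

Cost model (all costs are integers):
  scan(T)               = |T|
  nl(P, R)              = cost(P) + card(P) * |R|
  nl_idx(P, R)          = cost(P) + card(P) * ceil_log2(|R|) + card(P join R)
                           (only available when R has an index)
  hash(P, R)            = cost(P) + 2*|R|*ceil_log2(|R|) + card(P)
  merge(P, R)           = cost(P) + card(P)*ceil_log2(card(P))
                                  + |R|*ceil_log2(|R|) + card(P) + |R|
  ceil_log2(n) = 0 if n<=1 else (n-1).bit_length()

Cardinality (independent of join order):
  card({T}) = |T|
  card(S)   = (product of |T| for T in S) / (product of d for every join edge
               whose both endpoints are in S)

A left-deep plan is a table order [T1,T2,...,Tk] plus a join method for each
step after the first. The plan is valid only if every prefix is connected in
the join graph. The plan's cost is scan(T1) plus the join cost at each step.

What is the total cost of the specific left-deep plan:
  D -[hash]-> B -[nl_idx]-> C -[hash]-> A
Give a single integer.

step 1: scan D: cost=100, card=100
step 2: join B via hash
    card(P join B) = 100*400/(10) = 4000
    cost = 100 + 2*400*9 + 100 = 7400
step 3: join C via nl_idx
    card(P join C) = 4000*100/(100) = 4000
    cost = 7400 + 4000*7 + 4000 = 39400
step 4: join A via hash
    card(P join A) = 4000*400/(100) = 16000
    cost = 39400 + 2*400*9 + 4000 = 50600

50600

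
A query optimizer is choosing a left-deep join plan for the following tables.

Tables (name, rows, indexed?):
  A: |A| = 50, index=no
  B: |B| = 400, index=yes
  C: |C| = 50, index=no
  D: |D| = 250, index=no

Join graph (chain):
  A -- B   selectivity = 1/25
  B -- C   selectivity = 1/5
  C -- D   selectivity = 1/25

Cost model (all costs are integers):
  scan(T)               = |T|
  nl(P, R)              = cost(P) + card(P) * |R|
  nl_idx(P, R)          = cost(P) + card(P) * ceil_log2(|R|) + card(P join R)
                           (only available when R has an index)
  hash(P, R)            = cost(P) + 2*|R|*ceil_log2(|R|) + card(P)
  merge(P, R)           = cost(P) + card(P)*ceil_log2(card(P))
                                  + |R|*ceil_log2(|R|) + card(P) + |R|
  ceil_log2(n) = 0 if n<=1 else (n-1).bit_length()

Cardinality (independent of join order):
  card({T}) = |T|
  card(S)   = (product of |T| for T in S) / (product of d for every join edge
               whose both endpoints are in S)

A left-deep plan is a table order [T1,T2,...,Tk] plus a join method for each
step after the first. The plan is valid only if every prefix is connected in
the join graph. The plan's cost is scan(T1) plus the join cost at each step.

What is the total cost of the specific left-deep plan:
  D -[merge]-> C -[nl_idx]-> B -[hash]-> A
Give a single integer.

87950

step 1: scan D: cost=250, card=250
step 2: join C via merge
    card(P join C) = 250*50/(25) = 500
    cost = 250 + 250*8 + 50*6 + 250 + 50 = 2850
step 3: join B via nl_idx
    card(P join B) = 500*400/(5) = 40000
    cost = 2850 + 500*9 + 40000 = 47350
step 4: join A via hash
    card(P join A) = 40000*50/(25) = 80000
    cost = 47350 + 2*50*6 + 40000 = 87950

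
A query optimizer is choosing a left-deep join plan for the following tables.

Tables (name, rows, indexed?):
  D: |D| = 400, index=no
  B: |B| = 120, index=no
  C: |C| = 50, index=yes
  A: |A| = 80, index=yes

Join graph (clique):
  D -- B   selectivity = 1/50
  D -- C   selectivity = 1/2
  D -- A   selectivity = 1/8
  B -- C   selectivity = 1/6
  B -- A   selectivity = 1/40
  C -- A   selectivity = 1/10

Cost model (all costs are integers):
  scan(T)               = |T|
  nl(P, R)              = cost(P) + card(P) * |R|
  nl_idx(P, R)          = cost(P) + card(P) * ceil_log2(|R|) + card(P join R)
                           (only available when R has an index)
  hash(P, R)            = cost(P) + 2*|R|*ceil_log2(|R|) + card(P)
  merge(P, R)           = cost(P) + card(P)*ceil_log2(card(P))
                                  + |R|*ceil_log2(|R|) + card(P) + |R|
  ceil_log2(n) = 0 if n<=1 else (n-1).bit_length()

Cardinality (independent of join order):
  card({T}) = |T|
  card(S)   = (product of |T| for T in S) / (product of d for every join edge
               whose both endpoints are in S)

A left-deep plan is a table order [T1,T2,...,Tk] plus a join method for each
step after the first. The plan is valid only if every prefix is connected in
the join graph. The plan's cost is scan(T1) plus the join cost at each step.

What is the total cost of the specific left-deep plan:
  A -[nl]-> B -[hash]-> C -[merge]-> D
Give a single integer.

step 1: scan A: cost=80, card=80
step 2: join B via nl
    card(P join B) = 80*120/(40) = 240
    cost = 80 + 80*120 = 9680
step 3: join C via hash
    card(P join C) = 240*50/(6*10) = 200
    cost = 9680 + 2*50*6 + 240 = 10520
step 4: join D via merge
    card(P join D) = 200*400/(50*2*8) = 100
    cost = 10520 + 200*8 + 400*9 + 200 + 400 = 16320

16320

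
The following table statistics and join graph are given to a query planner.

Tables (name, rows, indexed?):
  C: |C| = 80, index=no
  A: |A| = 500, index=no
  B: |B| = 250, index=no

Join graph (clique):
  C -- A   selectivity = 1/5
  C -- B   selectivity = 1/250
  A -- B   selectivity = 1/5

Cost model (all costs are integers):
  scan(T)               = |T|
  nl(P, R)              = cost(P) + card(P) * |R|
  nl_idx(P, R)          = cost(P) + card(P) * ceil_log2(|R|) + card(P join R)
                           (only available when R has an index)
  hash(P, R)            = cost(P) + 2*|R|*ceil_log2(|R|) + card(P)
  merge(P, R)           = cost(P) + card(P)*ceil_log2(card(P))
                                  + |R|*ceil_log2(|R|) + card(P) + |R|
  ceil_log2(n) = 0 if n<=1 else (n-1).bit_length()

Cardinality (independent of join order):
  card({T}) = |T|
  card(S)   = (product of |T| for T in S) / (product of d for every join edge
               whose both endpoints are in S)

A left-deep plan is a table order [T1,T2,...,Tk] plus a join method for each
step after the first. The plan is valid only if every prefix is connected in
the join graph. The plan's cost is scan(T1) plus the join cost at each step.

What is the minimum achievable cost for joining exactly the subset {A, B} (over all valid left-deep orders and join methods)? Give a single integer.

Selinger DP over subsets of {A,B}:
  {A}: scan cost=500, card=500
  {B}: scan cost=250, card=250
  {AB}: card=25000; try (B,hash)→5000, (A,merge)→7500, (B,merge)→7750, (A,hash)→9500, (A,nl)→125250, (B,nl)→125500; best=5000 via (B,hash)

5000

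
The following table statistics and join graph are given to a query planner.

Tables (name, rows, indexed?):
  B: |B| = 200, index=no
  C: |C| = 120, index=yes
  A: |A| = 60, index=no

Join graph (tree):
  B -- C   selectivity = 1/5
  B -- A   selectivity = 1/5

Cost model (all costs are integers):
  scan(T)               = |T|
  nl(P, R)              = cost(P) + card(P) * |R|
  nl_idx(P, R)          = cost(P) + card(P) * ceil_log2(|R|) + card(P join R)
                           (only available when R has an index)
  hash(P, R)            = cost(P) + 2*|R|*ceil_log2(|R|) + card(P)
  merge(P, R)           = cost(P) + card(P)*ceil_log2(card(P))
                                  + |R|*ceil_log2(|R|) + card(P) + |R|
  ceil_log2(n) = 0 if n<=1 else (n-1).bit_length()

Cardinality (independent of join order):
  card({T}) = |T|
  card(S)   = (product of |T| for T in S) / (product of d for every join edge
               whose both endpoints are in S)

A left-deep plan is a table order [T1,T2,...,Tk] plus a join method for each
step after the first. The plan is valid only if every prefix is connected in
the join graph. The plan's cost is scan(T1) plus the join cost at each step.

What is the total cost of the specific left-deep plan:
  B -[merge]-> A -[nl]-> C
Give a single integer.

290420

step 1: scan B: cost=200, card=200
step 2: join A via merge
    card(P join A) = 200*60/(5) = 2400
    cost = 200 + 200*8 + 60*6 + 200 + 60 = 2420
step 3: join C via nl
    card(P join C) = 2400*120/(5) = 57600
    cost = 2420 + 2400*120 = 290420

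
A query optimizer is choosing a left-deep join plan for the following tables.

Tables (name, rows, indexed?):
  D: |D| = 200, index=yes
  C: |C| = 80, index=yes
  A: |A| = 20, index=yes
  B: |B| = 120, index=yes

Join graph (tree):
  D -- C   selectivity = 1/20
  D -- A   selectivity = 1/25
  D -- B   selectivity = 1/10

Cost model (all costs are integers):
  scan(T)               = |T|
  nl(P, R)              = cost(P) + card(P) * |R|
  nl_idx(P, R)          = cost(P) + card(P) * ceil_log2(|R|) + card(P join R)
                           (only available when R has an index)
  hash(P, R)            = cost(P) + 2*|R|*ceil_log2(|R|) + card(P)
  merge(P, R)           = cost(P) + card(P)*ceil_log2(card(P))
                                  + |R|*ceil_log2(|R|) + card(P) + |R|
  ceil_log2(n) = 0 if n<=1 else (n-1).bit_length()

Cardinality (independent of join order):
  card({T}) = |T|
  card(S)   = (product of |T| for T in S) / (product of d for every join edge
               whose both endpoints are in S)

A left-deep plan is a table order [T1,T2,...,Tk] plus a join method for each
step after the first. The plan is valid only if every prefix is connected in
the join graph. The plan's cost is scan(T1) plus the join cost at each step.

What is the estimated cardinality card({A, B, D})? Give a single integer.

Tables in S: A(20), B(120), D(200)
Edges inside S: D-A(d=25), D-B(d=10)
numerator = 20 * 120 * 200 = 480000
denominator = 25 * 10 = 250
card(S) = 480000 / 250 = 1920

1920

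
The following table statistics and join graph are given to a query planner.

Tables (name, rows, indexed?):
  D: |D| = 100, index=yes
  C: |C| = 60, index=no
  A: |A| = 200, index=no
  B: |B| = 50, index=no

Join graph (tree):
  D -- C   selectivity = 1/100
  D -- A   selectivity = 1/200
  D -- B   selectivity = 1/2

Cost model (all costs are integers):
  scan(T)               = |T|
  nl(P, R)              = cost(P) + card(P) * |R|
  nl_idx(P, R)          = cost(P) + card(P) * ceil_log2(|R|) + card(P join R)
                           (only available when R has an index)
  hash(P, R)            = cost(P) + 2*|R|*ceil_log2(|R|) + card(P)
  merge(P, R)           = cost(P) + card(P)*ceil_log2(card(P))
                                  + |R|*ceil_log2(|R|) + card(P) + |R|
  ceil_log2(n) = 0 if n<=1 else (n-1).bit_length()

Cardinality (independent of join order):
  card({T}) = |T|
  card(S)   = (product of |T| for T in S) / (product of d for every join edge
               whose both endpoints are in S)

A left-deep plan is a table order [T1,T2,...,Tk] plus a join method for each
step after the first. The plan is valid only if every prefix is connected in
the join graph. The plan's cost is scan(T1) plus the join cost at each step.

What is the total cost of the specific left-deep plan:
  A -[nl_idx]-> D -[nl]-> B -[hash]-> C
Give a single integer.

step 1: scan A: cost=200, card=200
step 2: join D via nl_idx
    card(P join D) = 200*100/(200) = 100
    cost = 200 + 200*7 + 100 = 1700
step 3: join B via nl
    card(P join B) = 100*50/(2) = 2500
    cost = 1700 + 100*50 = 6700
step 4: join C via hash
    card(P join C) = 2500*60/(100) = 1500
    cost = 6700 + 2*60*6 + 2500 = 9920

9920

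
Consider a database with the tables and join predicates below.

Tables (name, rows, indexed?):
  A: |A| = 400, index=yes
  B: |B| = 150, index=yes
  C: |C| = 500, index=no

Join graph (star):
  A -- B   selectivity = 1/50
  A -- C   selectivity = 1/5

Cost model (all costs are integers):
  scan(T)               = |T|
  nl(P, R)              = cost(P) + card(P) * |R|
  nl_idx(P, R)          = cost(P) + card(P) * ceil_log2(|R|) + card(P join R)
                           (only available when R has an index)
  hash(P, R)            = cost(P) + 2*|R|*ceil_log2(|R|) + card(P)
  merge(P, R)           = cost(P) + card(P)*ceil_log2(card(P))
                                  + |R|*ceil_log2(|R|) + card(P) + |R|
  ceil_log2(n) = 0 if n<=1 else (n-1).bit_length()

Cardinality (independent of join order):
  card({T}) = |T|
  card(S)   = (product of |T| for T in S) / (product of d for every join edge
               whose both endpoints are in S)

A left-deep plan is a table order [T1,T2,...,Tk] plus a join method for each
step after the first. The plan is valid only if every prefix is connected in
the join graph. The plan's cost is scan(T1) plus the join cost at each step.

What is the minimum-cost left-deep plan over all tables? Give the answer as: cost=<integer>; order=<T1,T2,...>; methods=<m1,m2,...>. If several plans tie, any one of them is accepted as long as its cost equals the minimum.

cost=12900; order=B,A,C; methods=nl_idx,hash

Selinger DP (subsets sized 1..n):
  {A}: scan cost=400, card=400
  {B}: scan cost=150, card=150
  {C}: scan cost=500, card=500
  {AB}: card=1200; try (A,nl_idx)→2700, (B,hash)→3200, (B,nl_idx)→4800, (A,merge)→5500, (B,merge)→5750, (A,hash)→7500 …(+2); best=2700 via (A,nl_idx)
  {AC}: card=40000; try (A,hash)→8200, (C,merge)→9400, (A,merge)→9500, (C,hash)→9800, (A,nl_idx)→45000, (C,nl)→200400 …(+1); best=8200 via (A,hash)
  {ABC}: card=120000; try (C,hash)→12900, (C,merge)→22100, (B,hash)→50600, (B,nl_idx)→448200, (C,nl)→602700, (B,merge)→689550 …(+1); best=12900 via (C,hash)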